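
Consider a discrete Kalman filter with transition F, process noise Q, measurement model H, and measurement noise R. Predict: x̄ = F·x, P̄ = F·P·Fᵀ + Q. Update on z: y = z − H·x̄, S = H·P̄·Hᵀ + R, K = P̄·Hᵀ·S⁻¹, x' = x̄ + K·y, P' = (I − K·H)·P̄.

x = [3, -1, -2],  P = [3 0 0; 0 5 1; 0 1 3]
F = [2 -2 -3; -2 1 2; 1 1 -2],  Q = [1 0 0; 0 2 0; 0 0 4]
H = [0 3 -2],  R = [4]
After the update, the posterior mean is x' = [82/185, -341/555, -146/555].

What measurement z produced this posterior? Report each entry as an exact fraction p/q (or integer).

x̄ = F·x = [14, -11, 6]
P̄ = F·P·Fᵀ + Q = [72 -47 15; -47 35 -13; 15 -13 20]
S = H·P̄·Hᵀ + R = [555]
K = P̄·Hᵀ·S⁻¹ = [-57/185; 131/555; -79/555]
x' − x̄ = [-2508/185, 5764/555, -3476/555] = K·y
y = (KᵀK)⁻¹·Kᵀ·(x' − x̄) = [44]
z = y + H·x̄ = [44] + [-45] = [-1]

z = [-1]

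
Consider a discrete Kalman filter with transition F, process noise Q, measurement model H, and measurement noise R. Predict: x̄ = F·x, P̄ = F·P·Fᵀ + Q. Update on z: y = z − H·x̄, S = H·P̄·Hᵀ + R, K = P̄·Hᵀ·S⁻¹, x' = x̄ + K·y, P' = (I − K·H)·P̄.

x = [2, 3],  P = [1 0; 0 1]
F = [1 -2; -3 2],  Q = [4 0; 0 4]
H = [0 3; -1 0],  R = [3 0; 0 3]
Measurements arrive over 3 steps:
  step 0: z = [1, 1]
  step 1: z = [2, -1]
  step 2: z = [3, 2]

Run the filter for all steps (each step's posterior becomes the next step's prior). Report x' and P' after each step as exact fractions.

step 0: x' = [-322/159, 134/477], P' = [107/53 -7/159; -7/159 155/477]
step 1: x' = [103283/280373, 203615/280373], P' = [527757/280373 -11031/280373; -11031/280373 91789/280373]
step 2: x' = [-90382862/52076699, 156203530/156230097], P' = [98051481/52076699 -2038675/52076699; -2038675/52076699 51109483/156230097]

step 0: x̄ = F·x = [-4, 0]
step 0: P̄ = F·P·Fᵀ + Q = [9 -7; -7 17]
step 0: y = z − H·x̄ = [1, -3]
step 0: S = H·P̄·Hᵀ + R = [156 21; 21 12]
step 0: K = P̄·Hᵀ·S⁻¹ = [-7/159 -107/159; 155/477 7/477]
step 0: x' = x̄ + K·y = [-322/159, 134/477]
step 0: P' = (I − K·H)·P̄ = [107/53 -7/159; -7/159 155/477]
step 1: x̄ = F·x = [-1234/477, 3166/477]
step 1: P̄ = F·P·Fᵀ + Q = [3575/477 -3677/477; -3677/477 11447/477]
step 1: y = z − H·x̄ = [-2848/159, -1711/477]
step 1: S = H·P̄·Hᵀ + R = [11606/53 3677/159; 3677/159 5006/477]
step 1: K = P̄·Hᵀ·S⁻¹ = [-11031/280373 -175919/280373; 91789/280373 3677/280373]
step 1: x' = x̄ + K·y = [103283/280373, 203615/280373]
step 1: P' = (I − K·H)·P̄ = [527757/280373 -11031/280373; -11031/280373 91789/280373]
step 2: x̄ = F·x = [-303947/280373, 97381/280373]
step 2: P̄ = F·P·Fᵀ + Q = [2060529/280373 -2038675/280373; -2038675/280373 6370833/280373]
step 2: y = z − H·x̄ = [548976/280373, 256799/280373]
step 2: S = H·P̄·Hᵀ + R = [58178616/280373 6116025/280373; 6116025/280373 2901648/280373]
step 2: K = P̄·Hᵀ·S⁻¹ = [-2038675/52076699 -32683827/52076699; 51109483/156230097 2038675/156230097]
step 2: x' = x̄ + K·y = [-90382862/52076699, 156203530/156230097]
step 2: P' = (I − K·H)·P̄ = [98051481/52076699 -2038675/52076699; -2038675/52076699 51109483/156230097]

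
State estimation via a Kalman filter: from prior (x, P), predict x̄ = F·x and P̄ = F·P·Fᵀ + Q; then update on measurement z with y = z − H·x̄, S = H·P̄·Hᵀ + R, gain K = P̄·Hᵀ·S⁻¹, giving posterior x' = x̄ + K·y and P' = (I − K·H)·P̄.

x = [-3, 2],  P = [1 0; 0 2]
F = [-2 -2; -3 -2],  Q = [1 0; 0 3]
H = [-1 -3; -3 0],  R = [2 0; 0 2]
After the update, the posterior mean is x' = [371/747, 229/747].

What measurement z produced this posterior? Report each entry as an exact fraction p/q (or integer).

x̄ = F·x = [2, 5]
P̄ = F·P·Fᵀ + Q = [13 14; 14 20]
S = H·P̄·Hᵀ + R = [279 165; 165 119]
K = P̄·Hᵀ·S⁻¹ = [-55/2988 -301/996; -469/1494 41/498]
x' − x̄ = [-1123/747, -3506/747] = K·y
y = (KᵀK)⁻¹·Kᵀ·(x' − x̄) = [16, 4]
z = y + H·x̄ = [16, 4] + [-17, -6] = [-1, -2]

z = [-1, -2]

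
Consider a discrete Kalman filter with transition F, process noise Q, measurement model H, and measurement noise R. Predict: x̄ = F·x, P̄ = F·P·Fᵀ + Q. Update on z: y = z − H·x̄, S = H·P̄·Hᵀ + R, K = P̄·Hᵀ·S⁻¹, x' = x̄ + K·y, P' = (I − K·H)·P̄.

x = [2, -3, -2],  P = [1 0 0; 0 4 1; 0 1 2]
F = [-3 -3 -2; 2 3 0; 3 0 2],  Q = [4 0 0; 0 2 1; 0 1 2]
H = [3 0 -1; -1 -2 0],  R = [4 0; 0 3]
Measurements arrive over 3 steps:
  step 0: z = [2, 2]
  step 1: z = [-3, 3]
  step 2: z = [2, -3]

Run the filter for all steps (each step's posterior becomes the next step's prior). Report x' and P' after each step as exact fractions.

step 0: x̄ = F·x = [7, -5, 2]
step 0: P̄ = F·P·Fᵀ + Q = [69 -48 -23; -48 42 13; -23 13 19]
step 0: y = z − H·x̄ = [-17, -1]
step 0: S = H·P̄·Hᵀ + R = [782 84; 84 48]
step 0: K = P̄·Hᵀ·S⁻¹ = [731/2540 299/5080; -94/635 -1247/2540; -331/2540 841/5080]
step 0: x' = x̄ + K·y = [10407/5080, -5061/2540, 20573/5080]
step 0: P' = (I − K·H)·P̄ = [6187/5080 -1771/2540 12713/5080; -1771/2540 689/635 -3809/2540; 12713/5080 -3809/2540 40787/5080]
step 1: x̄ = F·x = [-42001/5080, -1194/635, 72367/5080]
step 1: P̄ = F·P·Fᵀ + Q = [286143/5080 -4843/635 -293801/5080; -4843/635 10503/1270 3867/1270; -293801/5080 3867/1270 381547/5080]
step 1: y = z − H·x̄ = [18313/508, -9173/1016]
step 1: S = H·P̄·Hᵀ + R = [118499/127 -88883/508; -88883/508 62891/1016]
step 1: K = P̄·Hᵀ·S⁻¹ = [13926430/55156327 2765373/55156327; -6429917/55156327 -26116874/55156327; -12873909/55156327 9718247/55156327]
step 1: x' = x̄ + K·y = [105209058/275781635, -498536919/275781635, 1169460199/275781635]
step 1: P' = (I − K·H)·P̄ = [308223761/275781635 -174852178/275781635 646142683/275781635; -174852178/275781635 283302644/275781635 -395958194/275781635; 646142683/275781635 -395958194/275781635 2195906229/275781635]
step 2: x̄ = F·x = [-231787363/55156327, -1285192641/275781635, 2654547572/275781635]
step 2: P̄ = F·P·Fᵀ + Q = [3013072753/55156327 -397021052/55156327 -3072386439/55156327; -397021052/55156327 2235955974/275781635 760276167/275781635; -3072386439/55156327 760276167/275781635 19862914231/275781635]
step 2: y = z − H·x̄ = [6682921287/275781635, -4556667002/275781635]
step 2: S = H·P̄·Hᵀ + R = [248725907826/275781635 -47126839596/275781635; -47126839596/275781635 16896111526/275781635]
step 2: K = P̄·Hᵀ·S⁻¹ = [151181087956/598771339423 56963060607/1197542678846; -139399378057/1197542678846 -282535696385/598771339423; -418788115139/1796314018269 202307074885/1197542678846]
step 2: x' = x̄ + K·y = [676666930952/598771339423, 377741106877/1197542678846, 709382561244/598771339423]
step 2: P' = (I − K·H)·P̄ = [1316165292515/1197542678846 -371763618584/598771339423 2739047173897/1197542678846; -371763618584/598771339423 1219370707739/1197542678846 -836492099638/598771339423; 2739047173897/1197542678846 -836492099638/598771339423 28001729486185/3592628036538]

step 0: x' = [10407/5080, -5061/2540, 20573/5080], P' = [6187/5080 -1771/2540 12713/5080; -1771/2540 689/635 -3809/2540; 12713/5080 -3809/2540 40787/5080]
step 1: x' = [105209058/275781635, -498536919/275781635, 1169460199/275781635], P' = [308223761/275781635 -174852178/275781635 646142683/275781635; -174852178/275781635 283302644/275781635 -395958194/275781635; 646142683/275781635 -395958194/275781635 2195906229/275781635]
step 2: x' = [676666930952/598771339423, 377741106877/1197542678846, 709382561244/598771339423], P' = [1316165292515/1197542678846 -371763618584/598771339423 2739047173897/1197542678846; -371763618584/598771339423 1219370707739/1197542678846 -836492099638/598771339423; 2739047173897/1197542678846 -836492099638/598771339423 28001729486185/3592628036538]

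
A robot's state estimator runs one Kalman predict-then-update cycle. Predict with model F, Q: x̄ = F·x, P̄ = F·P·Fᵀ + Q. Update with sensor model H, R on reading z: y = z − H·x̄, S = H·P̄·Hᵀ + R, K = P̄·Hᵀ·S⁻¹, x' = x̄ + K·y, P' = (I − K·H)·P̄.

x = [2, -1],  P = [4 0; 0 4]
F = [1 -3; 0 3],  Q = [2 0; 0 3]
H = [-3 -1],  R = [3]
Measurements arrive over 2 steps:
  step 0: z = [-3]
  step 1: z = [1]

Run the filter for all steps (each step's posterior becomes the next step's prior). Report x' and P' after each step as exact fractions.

step 0: x̄ = F·x = [5, -3]
step 0: P̄ = F·P·Fᵀ + Q = [42 -36; -36 39]
step 0: y = z − H·x̄ = [9]
step 0: S = H·P̄·Hᵀ + R = [204]
step 0: K = P̄·Hᵀ·S⁻¹ = [-15/34; 23/68]
step 0: x' = x̄ + K·y = [35/34, 3/68]
step 0: P' = (I − K·H)·P̄ = [39/17 -189/34; -189/34 1065/68]
step 1: x̄ = F·x = [61/68, 9/68]
step 1: P̄ = F·P·Fᵀ + Q = [12145/68 -10719/68; -10719/68 9789/68]
step 1: y = z − H·x̄ = [65/17]
step 1: S = H·P̄·Hᵀ + R = [13746/17]
step 1: K = P̄·Hᵀ·S⁻¹ = [-2143/4582; 932/2291]
step 1: x' = x̄ + K·y = [-8167/9164, 15467/9164]
step 1: P' = (I − K·H)·P̄ = [15853/9164 -34701/9164; -34701/9164 92919/9164]

step 0: x' = [35/34, 3/68], P' = [39/17 -189/34; -189/34 1065/68]
step 1: x' = [-8167/9164, 15467/9164], P' = [15853/9164 -34701/9164; -34701/9164 92919/9164]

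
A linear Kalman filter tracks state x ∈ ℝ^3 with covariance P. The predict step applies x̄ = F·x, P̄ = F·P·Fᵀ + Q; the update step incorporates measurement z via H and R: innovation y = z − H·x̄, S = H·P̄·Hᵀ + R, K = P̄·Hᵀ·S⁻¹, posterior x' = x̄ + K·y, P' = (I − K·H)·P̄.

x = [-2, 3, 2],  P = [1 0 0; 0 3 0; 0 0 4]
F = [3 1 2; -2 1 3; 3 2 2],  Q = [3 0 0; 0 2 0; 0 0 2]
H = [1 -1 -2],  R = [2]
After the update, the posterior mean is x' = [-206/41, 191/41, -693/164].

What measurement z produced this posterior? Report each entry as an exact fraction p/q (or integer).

z = [-1]

x̄ = F·x = [1, 13, 4]
P̄ = F·P·Fᵀ + Q = [31 21 31; 21 45 24; 31 24 39]
S = H·P̄·Hᵀ + R = [164]
K = P̄·Hᵀ·S⁻¹ = [-13/41; -18/41; -71/164]
x' − x̄ = [-247/41, -342/41, -1349/164] = K·y
y = (KᵀK)⁻¹·Kᵀ·(x' − x̄) = [19]
z = y + H·x̄ = [19] + [-20] = [-1]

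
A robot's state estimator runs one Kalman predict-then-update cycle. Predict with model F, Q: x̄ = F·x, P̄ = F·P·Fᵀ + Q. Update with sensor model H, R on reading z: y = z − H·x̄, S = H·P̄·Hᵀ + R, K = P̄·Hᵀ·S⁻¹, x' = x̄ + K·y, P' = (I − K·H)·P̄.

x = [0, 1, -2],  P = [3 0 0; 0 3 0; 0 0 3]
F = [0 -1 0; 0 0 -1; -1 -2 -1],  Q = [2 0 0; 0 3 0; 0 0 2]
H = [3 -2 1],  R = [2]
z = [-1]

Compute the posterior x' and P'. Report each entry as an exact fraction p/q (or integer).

x̄ = F·x = [-1, 2, 0]
P̄ = F·P·Fᵀ + Q = [5 0 6; 0 6 3; 6 3 20]
y = z − H·x̄ = [6]
S = H·P̄·Hᵀ + R = [115]
K = P̄·Hᵀ·S⁻¹ = [21/115; -9/115; 32/115]
x' = x̄ + K·y = [11/115, 176/115, 192/115]
P' = (I − K·H)·P̄ = [134/115 189/115 18/115; 189/115 609/115 633/115; 18/115 633/115 1276/115]

x' = [11/115, 176/115, 192/115]
P' = [134/115 189/115 18/115; 189/115 609/115 633/115; 18/115 633/115 1276/115]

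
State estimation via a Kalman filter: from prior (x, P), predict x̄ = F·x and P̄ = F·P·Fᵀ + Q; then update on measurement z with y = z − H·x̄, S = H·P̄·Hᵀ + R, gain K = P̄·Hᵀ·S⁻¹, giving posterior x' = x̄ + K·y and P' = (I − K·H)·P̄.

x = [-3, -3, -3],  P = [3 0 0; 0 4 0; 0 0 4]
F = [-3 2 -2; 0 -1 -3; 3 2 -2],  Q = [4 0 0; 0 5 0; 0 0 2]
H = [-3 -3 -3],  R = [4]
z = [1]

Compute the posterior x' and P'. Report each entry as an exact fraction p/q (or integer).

x' = [1485/313, 2535/313, -28821/2191]
P' = [10647/313 -3308/313 -7291/313; -3308/313 6462/313 -3110/313; -7291/313 -3110/313 73135/2191]

x̄ = F·x = [9, 12, -9]
P̄ = F·P·Fᵀ + Q = [63 16 5; 16 45 16; 5 16 61]
y = z − H·x̄ = [37]
S = H·P̄·Hᵀ + R = [2191]
K = P̄·Hᵀ·S⁻¹ = [-36/313; -33/313; -246/2191]
x' = x̄ + K·y = [1485/313, 2535/313, -28821/2191]
P' = (I − K·H)·P̄ = [10647/313 -3308/313 -7291/313; -3308/313 6462/313 -3110/313; -7291/313 -3110/313 73135/2191]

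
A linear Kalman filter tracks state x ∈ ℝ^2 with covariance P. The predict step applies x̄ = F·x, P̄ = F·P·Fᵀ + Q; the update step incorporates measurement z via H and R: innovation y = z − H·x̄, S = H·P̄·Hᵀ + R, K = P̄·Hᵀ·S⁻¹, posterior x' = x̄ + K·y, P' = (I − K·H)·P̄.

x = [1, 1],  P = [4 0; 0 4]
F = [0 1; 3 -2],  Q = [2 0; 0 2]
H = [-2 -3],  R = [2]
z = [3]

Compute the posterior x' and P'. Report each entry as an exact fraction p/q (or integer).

x̄ = F·x = [1, 1]
P̄ = F·P·Fᵀ + Q = [6 -8; -8 54]
y = z − H·x̄ = [8]
S = H·P̄·Hᵀ + R = [416]
K = P̄·Hᵀ·S⁻¹ = [3/104; -73/208]
x' = x̄ + K·y = [16/13, -47/26]
P' = (I − K·H)·P̄ = [147/26 -197/52; -197/52 287/104]

x' = [16/13, -47/26]
P' = [147/26 -197/52; -197/52 287/104]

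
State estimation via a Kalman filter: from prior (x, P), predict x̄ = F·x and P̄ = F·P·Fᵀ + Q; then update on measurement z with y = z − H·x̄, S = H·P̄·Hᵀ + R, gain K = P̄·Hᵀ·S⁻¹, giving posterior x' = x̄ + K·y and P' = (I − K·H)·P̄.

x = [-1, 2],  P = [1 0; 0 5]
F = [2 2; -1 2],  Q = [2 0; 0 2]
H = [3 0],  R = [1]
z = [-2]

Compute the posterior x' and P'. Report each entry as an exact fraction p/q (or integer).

x' = [-154/235, 743/235]
P' = [26/235 18/235; 18/235 2489/235]

x̄ = F·x = [2, 5]
P̄ = F·P·Fᵀ + Q = [26 18; 18 23]
y = z − H·x̄ = [-8]
S = H·P̄·Hᵀ + R = [235]
K = P̄·Hᵀ·S⁻¹ = [78/235; 54/235]
x' = x̄ + K·y = [-154/235, 743/235]
P' = (I − K·H)·P̄ = [26/235 18/235; 18/235 2489/235]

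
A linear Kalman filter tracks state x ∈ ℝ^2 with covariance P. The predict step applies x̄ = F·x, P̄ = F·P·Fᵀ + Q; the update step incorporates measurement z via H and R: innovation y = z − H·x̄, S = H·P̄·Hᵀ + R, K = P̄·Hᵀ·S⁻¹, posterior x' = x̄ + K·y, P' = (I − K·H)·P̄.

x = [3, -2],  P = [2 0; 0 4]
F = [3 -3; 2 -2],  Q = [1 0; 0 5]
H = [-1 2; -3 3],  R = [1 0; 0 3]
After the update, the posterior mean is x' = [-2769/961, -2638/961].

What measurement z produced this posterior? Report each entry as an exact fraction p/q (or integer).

z = [-3, 1]

x̄ = F·x = [15, 10]
P̄ = F·P·Fᵀ + Q = [55 36; 36 29]
S = H·P̄·Hᵀ + R = [28 15; 15 111]
K = P̄·Hᵀ·S⁻¹ = [914/961 -617/961; 919/961 -306/961]
x' − x̄ = [-17184/961, -12248/961] = K·y
y = (KᵀK)⁻¹·Kᵀ·(x' − x̄) = [-8, 16]
z = y + H·x̄ = [-8, 16] + [5, -15] = [-3, 1]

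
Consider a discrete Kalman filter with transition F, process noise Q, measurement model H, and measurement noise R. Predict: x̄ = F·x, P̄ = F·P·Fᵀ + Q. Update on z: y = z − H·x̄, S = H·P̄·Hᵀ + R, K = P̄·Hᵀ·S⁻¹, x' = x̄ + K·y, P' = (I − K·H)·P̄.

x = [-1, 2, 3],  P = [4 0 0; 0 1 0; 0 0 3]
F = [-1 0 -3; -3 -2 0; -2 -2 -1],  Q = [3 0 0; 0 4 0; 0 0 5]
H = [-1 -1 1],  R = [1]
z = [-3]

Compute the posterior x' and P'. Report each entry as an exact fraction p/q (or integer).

x' = [-125/41, 155/41, -86/41]
P' = [553/41 -320/41 204/41; -320/41 1020/41 672/41; 204/41 672/41 859/41]

x̄ = F·x = [-8, -1, -5]
P̄ = F·P·Fᵀ + Q = [34 12 17; 12 44 28; 17 28 28]
y = z − H·x̄ = [-7]
S = H·P̄·Hᵀ + R = [41]
K = P̄·Hᵀ·S⁻¹ = [-29/41; -28/41; -17/41]
x' = x̄ + K·y = [-125/41, 155/41, -86/41]
P' = (I − K·H)·P̄ = [553/41 -320/41 204/41; -320/41 1020/41 672/41; 204/41 672/41 859/41]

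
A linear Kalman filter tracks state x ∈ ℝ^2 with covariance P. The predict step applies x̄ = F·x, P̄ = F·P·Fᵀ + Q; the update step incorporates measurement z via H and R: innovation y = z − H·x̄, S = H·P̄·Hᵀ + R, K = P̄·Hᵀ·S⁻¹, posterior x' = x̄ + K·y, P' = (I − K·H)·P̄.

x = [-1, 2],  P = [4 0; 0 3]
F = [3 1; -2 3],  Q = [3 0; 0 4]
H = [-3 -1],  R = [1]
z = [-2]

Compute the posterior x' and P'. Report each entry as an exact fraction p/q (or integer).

x̄ = F·x = [-1, 8]
P̄ = F·P·Fᵀ + Q = [42 -15; -15 47]
y = z − H·x̄ = [3]
S = H·P̄·Hᵀ + R = [336]
K = P̄·Hᵀ·S⁻¹ = [-37/112; -1/168]
x' = x̄ + K·y = [-223/112, 447/56]
P' = (I − K·H)·P̄ = [597/112 -877/56; -877/56 3947/84]

x' = [-223/112, 447/56]
P' = [597/112 -877/56; -877/56 3947/84]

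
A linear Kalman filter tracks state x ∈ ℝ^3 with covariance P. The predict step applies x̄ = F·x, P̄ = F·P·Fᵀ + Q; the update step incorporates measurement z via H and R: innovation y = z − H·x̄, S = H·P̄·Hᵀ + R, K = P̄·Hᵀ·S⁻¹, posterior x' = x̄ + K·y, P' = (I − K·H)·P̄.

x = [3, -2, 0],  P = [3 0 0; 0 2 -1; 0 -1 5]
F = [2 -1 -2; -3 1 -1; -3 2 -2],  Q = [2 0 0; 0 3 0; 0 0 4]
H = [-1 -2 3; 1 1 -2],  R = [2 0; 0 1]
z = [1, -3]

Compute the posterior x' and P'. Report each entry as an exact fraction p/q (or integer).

x̄ = F·x = [8, -11, -13]
P̄ = F·P·Fᵀ + Q = [32 -9 0; -9 39 45; 0 45 67]
y = z − H·x̄ = [26, -26]
S = H·P̄·Hᵀ + R = [217 -170; -170 142]
K = P̄·Hᵀ·S⁻¹ = [961/957 2611/1914; -138/319 -300/319; 316/957 -443/1914]
x' = x̄ + K·y = [-1301/957, 703/319, 1534/957]
P' = (I − K·H)·P̄ = [28103/1914 2097/319 19037/1914; 2097/319 3549/319 2973/319; 19037/1914 2973/319 18659/1914]

x' = [-1301/957, 703/319, 1534/957]
P' = [28103/1914 2097/319 19037/1914; 2097/319 3549/319 2973/319; 19037/1914 2973/319 18659/1914]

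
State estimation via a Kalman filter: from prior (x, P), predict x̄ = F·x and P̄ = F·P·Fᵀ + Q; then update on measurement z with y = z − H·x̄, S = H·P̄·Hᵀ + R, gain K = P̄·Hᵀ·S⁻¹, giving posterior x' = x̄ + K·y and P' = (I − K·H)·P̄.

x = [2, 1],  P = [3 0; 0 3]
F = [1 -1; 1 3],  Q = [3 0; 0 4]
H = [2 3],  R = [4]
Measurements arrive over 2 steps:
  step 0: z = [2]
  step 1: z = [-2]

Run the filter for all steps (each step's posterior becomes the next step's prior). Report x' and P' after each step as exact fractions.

step 0: x̄ = F·x = [1, 5]
step 0: P̄ = F·P·Fᵀ + Q = [9 -6; -6 34]
step 0: y = z − H·x̄ = [-15]
step 0: S = H·P̄·Hᵀ + R = [274]
step 0: K = P̄·Hᵀ·S⁻¹ = [0; 45/137]
step 0: x' = x̄ + K·y = [1, 10/137]
step 0: P' = (I − K·H)·P̄ = [9 -6; -6 608/137]
step 1: x̄ = F·x = [127/137, 167/137]
step 1: P̄ = F·P·Fᵀ + Q = [3896/137 -2235/137; -2235/137 2321/137]
step 1: y = z − H·x̄ = [-1029/137]
step 1: S = H·P̄·Hᵀ + R = [10201/137]
step 1: K = P̄·Hᵀ·S⁻¹ = [1087/10201; 2493/10201]
step 1: x' = x̄ + K·y = [1292/10201, -6290/10201]
step 1: P' = (I − K·H)·P̄ = [281471/10201 -186198/10201; -186198/10201 127456/10201]

step 0: x' = [1, 10/137], P' = [9 -6; -6 608/137]
step 1: x' = [1292/10201, -6290/10201], P' = [281471/10201 -186198/10201; -186198/10201 127456/10201]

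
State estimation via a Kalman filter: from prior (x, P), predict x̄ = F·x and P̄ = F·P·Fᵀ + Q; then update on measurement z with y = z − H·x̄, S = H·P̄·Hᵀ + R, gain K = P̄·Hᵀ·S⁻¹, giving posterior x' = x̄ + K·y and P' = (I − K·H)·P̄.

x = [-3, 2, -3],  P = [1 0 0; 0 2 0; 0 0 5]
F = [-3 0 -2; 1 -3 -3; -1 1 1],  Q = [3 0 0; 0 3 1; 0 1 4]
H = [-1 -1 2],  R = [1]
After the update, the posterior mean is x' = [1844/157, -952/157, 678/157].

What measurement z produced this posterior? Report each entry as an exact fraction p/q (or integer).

z = [3]

x̄ = F·x = [15, 0, 2]
P̄ = F·P·Fᵀ + Q = [32 27 -7; 27 67 -21; -7 -21 12]
S = H·P̄·Hᵀ + R = [314]
K = P̄·Hᵀ·S⁻¹ = [-73/314; -68/157; 26/157]
x' − x̄ = [-511/157, -952/157, 364/157] = K·y
y = (KᵀK)⁻¹·Kᵀ·(x' − x̄) = [14]
z = y + H·x̄ = [14] + [-11] = [3]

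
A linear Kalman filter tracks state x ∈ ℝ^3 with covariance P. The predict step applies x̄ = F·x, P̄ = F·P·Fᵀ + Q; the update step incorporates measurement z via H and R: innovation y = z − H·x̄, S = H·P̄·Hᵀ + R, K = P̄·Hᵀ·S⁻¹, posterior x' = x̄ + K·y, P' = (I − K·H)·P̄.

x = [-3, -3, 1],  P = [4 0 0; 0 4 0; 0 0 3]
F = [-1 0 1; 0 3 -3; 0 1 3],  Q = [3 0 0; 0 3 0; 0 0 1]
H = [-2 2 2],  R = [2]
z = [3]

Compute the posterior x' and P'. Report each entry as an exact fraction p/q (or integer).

x' = [278/157, 216/157, 280/157]
P' = [1370/157 -213/157 1573/157; -213/157 3162/157 -3315/157; 1573/157 -3315/157 4896/157]

x̄ = F·x = [4, -12, 0]
P̄ = F·P·Fᵀ + Q = [10 -9 9; -9 66 -15; 9 -15 32]
y = z − H·x̄ = [35]
S = H·P̄·Hᵀ + R = [314]
K = P̄·Hᵀ·S⁻¹ = [-10/157; 60/157; 8/157]
x' = x̄ + K·y = [278/157, 216/157, 280/157]
P' = (I − K·H)·P̄ = [1370/157 -213/157 1573/157; -213/157 3162/157 -3315/157; 1573/157 -3315/157 4896/157]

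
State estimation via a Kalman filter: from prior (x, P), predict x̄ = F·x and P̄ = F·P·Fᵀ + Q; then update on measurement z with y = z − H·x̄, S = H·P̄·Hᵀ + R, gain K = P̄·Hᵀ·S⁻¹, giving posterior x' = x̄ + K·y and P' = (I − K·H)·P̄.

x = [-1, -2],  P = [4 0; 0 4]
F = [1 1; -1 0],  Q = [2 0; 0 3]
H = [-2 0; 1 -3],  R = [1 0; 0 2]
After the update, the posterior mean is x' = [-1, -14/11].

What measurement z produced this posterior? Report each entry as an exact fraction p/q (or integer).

z = [2, 3]

x̄ = F·x = [-3, 1]
P̄ = F·P·Fᵀ + Q = [10 -4; -4 7]
S = H·P̄·Hᵀ + R = [41 -44; -44 99]
K = P̄·Hᵀ·S⁻¹ = [-92/193 2/193; -28/193 -673/2123]
x' − x̄ = [2, -25/11] = K·y
y = (KᵀK)⁻¹·Kᵀ·(x' − x̄) = [-4, 9]
z = y + H·x̄ = [-4, 9] + [6, -6] = [2, 3]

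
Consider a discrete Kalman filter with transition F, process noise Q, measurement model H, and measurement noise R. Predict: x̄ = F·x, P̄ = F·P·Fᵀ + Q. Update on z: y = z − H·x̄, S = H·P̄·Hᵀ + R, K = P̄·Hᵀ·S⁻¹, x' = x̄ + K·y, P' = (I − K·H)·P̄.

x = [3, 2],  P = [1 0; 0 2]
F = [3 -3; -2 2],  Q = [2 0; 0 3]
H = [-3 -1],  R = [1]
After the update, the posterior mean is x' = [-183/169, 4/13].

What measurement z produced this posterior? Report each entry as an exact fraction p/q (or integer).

z = [3]

x̄ = F·x = [3, -2]
P̄ = F·P·Fᵀ + Q = [29 -18; -18 15]
S = H·P̄·Hᵀ + R = [169]
K = P̄·Hᵀ·S⁻¹ = [-69/169; 3/13]
x' − x̄ = [-690/169, 30/13] = K·y
y = (KᵀK)⁻¹·Kᵀ·(x' − x̄) = [10]
z = y + H·x̄ = [10] + [-7] = [3]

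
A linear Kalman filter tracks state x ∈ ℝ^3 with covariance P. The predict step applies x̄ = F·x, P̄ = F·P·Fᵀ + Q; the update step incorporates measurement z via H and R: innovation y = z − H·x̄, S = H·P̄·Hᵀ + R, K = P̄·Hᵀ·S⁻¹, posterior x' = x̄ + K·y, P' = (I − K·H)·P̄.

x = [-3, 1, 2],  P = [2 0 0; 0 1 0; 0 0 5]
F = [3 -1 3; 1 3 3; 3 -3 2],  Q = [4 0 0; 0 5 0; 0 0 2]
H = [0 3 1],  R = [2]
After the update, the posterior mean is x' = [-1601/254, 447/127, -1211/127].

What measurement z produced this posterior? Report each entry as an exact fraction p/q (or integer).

x̄ = F·x = [-4, 6, -8]
P̄ = F·P·Fᵀ + Q = [68 48 51; 48 61 27; 51 27 49]
S = H·P̄·Hᵀ + R = [762]
K = P̄·Hᵀ·S⁻¹ = [65/254; 35/127; 65/381]
x' − x̄ = [-585/254, -315/127, -195/127] = K·y
y = (KᵀK)⁻¹·Kᵀ·(x' − x̄) = [-9]
z = y + H·x̄ = [-9] + [10] = [1]

z = [1]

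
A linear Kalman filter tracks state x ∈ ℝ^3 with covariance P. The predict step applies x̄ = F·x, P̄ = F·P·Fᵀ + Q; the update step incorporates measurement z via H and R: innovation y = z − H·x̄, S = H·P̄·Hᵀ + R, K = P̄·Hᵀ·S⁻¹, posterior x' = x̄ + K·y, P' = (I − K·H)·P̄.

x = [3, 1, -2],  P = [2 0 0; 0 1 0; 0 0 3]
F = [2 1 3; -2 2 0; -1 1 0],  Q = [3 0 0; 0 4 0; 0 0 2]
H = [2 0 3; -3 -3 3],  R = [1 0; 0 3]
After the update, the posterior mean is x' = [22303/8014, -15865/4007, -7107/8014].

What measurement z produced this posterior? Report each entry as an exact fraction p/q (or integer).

z = [3, 1]

x̄ = F·x = [1, -4, -2]
P̄ = F·P·Fᵀ + Q = [39 -6 -3; -6 16 6; -3 6 5]
S = H·P̄·Hᵀ + R = [166 -198; -198 381]
K = P̄·Hᵀ·S⁻¹ = [1635/8014 -711/4007; -15/4007 -134/4007; 1539/8014 463/4007]
x' − x̄ = [14289/8014, 163/4007, 8921/8014] = K·y
y = (KᵀK)⁻¹·Kᵀ·(x' − x̄) = [7, -2]
z = y + H·x̄ = [7, -2] + [-4, 3] = [3, 1]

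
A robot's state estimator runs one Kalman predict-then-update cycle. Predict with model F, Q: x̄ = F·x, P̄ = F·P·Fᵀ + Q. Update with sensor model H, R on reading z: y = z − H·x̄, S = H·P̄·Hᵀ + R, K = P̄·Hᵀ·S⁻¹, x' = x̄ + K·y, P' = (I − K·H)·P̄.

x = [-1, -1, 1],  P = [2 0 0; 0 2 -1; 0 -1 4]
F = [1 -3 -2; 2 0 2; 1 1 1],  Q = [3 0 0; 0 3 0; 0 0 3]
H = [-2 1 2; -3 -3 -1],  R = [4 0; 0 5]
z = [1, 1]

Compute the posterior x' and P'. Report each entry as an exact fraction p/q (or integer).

x' = [-90516/120941, 73227/120941, -69119/120941]
P' = [119991/120941 -135252/120941 127273/120941; -135252/120941 240300/120941 -206584/120941; 127273/120941 -206584/120941 265113/120941]

x̄ = F·x = [0, 0, -1]
P̄ = F·P·Fᵀ + Q = [27 -6 -7; -6 27 10; -7 10 9]
y = z − H·x̄ = [3, 0]
S = H·P̄·Hᵀ + R = [295 3; 3 410]
K = P̄·Hᵀ·S⁻¹ = [-30172/120941 -16298/120941; 24409/120941 -21712/120941; 17274/120941 -5436/120941]
x' = x̄ + K·y = [-90516/120941, 73227/120941, -69119/120941]
P' = (I − K·H)·P̄ = [119991/120941 -135252/120941 127273/120941; -135252/120941 240300/120941 -206584/120941; 127273/120941 -206584/120941 265113/120941]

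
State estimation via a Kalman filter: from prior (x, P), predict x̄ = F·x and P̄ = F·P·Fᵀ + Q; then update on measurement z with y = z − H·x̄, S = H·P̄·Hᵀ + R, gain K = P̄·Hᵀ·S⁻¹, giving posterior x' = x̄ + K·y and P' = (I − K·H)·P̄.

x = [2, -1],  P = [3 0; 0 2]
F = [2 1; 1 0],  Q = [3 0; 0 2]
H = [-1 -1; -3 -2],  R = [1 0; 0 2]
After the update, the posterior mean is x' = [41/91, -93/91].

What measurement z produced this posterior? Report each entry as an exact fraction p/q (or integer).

z = [3, -1]

x̄ = F·x = [3, 2]
P̄ = F·P·Fᵀ + Q = [17 6; 6 5]
S = H·P̄·Hᵀ + R = [35 91; 91 247]
K = P̄·Hᵀ·S⁻¹ = [1/7 -4/13; -13/28 3/52]
x' − x̄ = [-232/91, -275/91] = K·y
y = (KᵀK)⁻¹·Kᵀ·(x' − x̄) = [8, 12]
z = y + H·x̄ = [8, 12] + [-5, -13] = [3, -1]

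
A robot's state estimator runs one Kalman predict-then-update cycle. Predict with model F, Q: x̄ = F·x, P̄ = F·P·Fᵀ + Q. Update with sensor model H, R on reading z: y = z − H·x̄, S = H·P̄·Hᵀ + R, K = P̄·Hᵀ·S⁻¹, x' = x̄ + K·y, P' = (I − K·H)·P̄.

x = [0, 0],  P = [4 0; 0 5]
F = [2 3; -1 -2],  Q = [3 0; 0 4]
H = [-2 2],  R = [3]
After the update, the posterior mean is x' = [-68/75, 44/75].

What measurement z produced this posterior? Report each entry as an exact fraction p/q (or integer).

x̄ = F·x = [0, 0]
P̄ = F·P·Fᵀ + Q = [64 -38; -38 28]
S = H·P̄·Hᵀ + R = [675]
K = P̄·Hᵀ·S⁻¹ = [-68/225; 44/225]
x' − x̄ = [-68/75, 44/75] = K·y
y = (KᵀK)⁻¹·Kᵀ·(x' − x̄) = [3]
z = y + H·x̄ = [3] + [0] = [3]

z = [3]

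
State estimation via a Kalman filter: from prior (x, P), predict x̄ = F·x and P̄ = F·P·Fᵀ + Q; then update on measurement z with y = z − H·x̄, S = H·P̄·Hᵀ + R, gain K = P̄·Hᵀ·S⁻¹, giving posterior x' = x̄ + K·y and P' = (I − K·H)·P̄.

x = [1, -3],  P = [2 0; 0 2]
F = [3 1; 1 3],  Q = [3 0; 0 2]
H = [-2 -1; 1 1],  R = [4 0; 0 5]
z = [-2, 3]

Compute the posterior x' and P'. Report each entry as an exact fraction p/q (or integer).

x' = [2039/734, -901/367]
P' = [1859/734 -1207/367; -1207/367 2282/367]

x̄ = F·x = [0, -8]
P̄ = F·P·Fᵀ + Q = [23 12; 12 22]
y = z − H·x̄ = [-10, 11]
S = H·P̄·Hᵀ + R = [166 -104; -104 74]
K = P̄·Hᵀ·S⁻¹ = [-163/367 -111/734; 33/367 215/367]
x' = x̄ + K·y = [2039/734, -901/367]
P' = (I − K·H)·P̄ = [1859/734 -1207/367; -1207/367 2282/367]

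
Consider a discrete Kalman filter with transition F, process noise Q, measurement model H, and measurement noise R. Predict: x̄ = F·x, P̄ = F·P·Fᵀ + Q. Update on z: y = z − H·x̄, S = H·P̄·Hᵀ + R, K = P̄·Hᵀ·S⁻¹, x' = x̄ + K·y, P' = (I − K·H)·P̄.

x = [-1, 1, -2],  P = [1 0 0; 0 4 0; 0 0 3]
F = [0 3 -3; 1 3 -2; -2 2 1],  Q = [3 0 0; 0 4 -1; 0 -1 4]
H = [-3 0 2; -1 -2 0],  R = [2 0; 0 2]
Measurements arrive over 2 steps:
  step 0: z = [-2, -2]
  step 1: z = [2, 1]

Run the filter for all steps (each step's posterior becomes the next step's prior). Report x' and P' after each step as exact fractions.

step 0: x̄ = F·x = [9, 6, 2]
step 0: P̄ = F·P·Fᵀ + Q = [66 54 15; 54 53 15; 15 15 27]
step 0: y = z − H·x̄ = [21, 19]
step 0: S = H·P̄·Hᵀ + R = [524 432; 432 496]
step 0: K = P̄·Hᵀ·S⁻¹ = [-51/458 -465/1832; 57/1145 -419/1145; 747/2290 -6867/18320]
step 0: x' = x̄ + K·y = [3369/1832, 106/1145, 31663/18320]
step 0: P' = (I − K·H)·P̄ = [2865/916 -300/229 8391/1832; -300/229 1169/1145 -2193/1145; 8391/1832 -2193/1145 131841/18320]
step 1: x̄ = F·x = [-89901/18320, -6137/4580, -6465/3664]
step 1: P̄ = F·P·Fᵀ + Q = [2041449/18320 290493/4580 93885/3664; 290493/4580 47981/1145 13313/916; 93885/3664 13313/916 45029/3664]
step 1: y = z − H·x̄ = [-168413/18320, -120677/18320]
step 1: S = H·P̄·Hᵀ + R = [13677161/18320 11092289/18320; 11092289/18320 9796761/18320]
step 1: K = P̄·Hᵀ·S⁻¹ = [-293781/1352650 -3511353/17584450; 1035256/11497525 -56391372/149467825; 3629311/22995050 -83993357/298935650]
step 1: x' = x̄ + K·y = [-28052679/17584450, 47458954/149467825, -407911001/298935650]
step 1: P' = (I − K·H)·P̄ = [20881977/8792225 -8685312/8792225 29413389/8792225; -8685312/8792225 130216524/149467825 -208017128/149467825; 29413389/8792225 -208017128/149467825 773631941/149467825]

step 0: x' = [3369/1832, 106/1145, 31663/18320], P' = [2865/916 -300/229 8391/1832; -300/229 1169/1145 -2193/1145; 8391/1832 -2193/1145 131841/18320]
step 1: x' = [-28052679/17584450, 47458954/149467825, -407911001/298935650], P' = [20881977/8792225 -8685312/8792225 29413389/8792225; -8685312/8792225 130216524/149467825 -208017128/149467825; 29413389/8792225 -208017128/149467825 773631941/149467825]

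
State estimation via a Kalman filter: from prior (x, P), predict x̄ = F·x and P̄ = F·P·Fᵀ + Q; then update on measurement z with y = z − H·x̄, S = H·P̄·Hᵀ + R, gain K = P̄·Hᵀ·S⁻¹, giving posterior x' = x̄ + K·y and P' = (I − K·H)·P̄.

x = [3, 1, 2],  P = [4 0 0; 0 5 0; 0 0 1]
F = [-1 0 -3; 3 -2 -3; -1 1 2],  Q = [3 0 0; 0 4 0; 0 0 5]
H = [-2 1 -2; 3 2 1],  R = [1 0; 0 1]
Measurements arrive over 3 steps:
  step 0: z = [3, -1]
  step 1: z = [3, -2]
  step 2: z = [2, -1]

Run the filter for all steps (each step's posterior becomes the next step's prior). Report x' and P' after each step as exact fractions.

step 0: x̄ = F·x = [-9, 1, 2]
step 0: P̄ = F·P·Fᵀ + Q = [16 -3 -2; -3 69 -28; -2 -28 18]
step 0: y = z − H·x̄ = [-12, 22]
step 0: S = H·P̄·Hᵀ + R = [314 109; 109 279]
step 0: K = P̄·Hᵀ·S⁻¹ = [-13009/75725 15939/75725; 5108/15145 3487/15145; -11944/75725 -7276/75725]
step 0: x' = x̄ + K·y = [-13443/5825, 2351/1165, 10362/5825]
step 0: P' = (I − K·H)·P̄ = [170761/75725 -26567/15145 -230674/75725; -26567/15145 4734/3029 35848/15145; -230674/75725 35848/15145 326266/75725]
step 1: x̄ = F·x = [-17643/5825, -3797/233, 45922/5825]
step 1: P̄ = F·P·Fᵀ + Q = [150022/5825 14209/233 -186338/5825; 14209/233 40451/233 -20620/233; -186338/5825 -20620/233 3878126/75725]
step 1: y = z − H·x̄ = [168958/5825, 185207/5825]
step 1: S = H·P̄·Hᵀ + R = [25491096/75725 41700909/75725; 41700909/75725 88167461/75725]
step 1: K = P̄·Hᵀ·S⁻¹ = [-166011031/2238447897 133349339/746149299; 1740542084/6715343691 574721993/2238447897; -1945283980/6715343691 -119637172/2238447897]
step 1: x' = x̄ + K·y = [1124440354/2238447897, -4128391754/6715343691, -14894798774/6715343691]
step 1: P' = (I − K·H)·P̄ = [980110729/746149299 -2225448749/2238447897 -3970051046/2238447897; -2225448749/2238447897 6378851806/6715343691 8995501108/6715343691; -3970051046/2238447897 8995501108/6715343691 17380545682/6715343691]
step 2: x̄ = F·x = [1967194060/319778271, 63061143016/6715343691, -1775776684/319778271]
step 2: P̄ = F·P·Fᵀ + Q = [1808428888/106592757 11525864497/319778271 -2026707742/106592757; 11525864497/319778271 690635586919/6715343691 -16525980220/319778271; -2026707742/106592757 -16525980220/319778271 3417048556/106592757]
step 2: y = z − H·x̄ = [-41590925842/6715343691, -219479545139/6715343691]
step 2: S = H·P̄·Hᵀ + R = [1412720265262/6715343691 2087691237509/6715343691; 2087691237509/6715343691 4760150918179/6715343691]
step 2: K = P̄·Hᵀ·S⁻¹ = [-25990967799711/352373173068787 63083489583561/352373173068787; 91150455164894/352373173068787 90334927702063/352373173068787; -102240315693146/352373173068787 -18959871351284/352373173068787]
step 2: x' = x̄ + K·y = [266906292434533/352373173068787, -207978275694243/352373173068787, -703893091735660/352373173068787]
step 2: P' = (I − K·H)·P̄ = [462718624337309/352373173068787 -350139697196365/352373173068787 -624792989035636/352373173068787; -350139697196365/352373173068787 334475819870896/352373173068787 471802379549366/352373173068787; -624792989035636/352373173068787 471802379549366/352373173068787 911814336656892/352373173068787]

step 0: x' = [-13443/5825, 2351/1165, 10362/5825], P' = [170761/75725 -26567/15145 -230674/75725; -26567/15145 4734/3029 35848/15145; -230674/75725 35848/15145 326266/75725]
step 1: x' = [1124440354/2238447897, -4128391754/6715343691, -14894798774/6715343691], P' = [980110729/746149299 -2225448749/2238447897 -3970051046/2238447897; -2225448749/2238447897 6378851806/6715343691 8995501108/6715343691; -3970051046/2238447897 8995501108/6715343691 17380545682/6715343691]
step 2: x' = [266906292434533/352373173068787, -207978275694243/352373173068787, -703893091735660/352373173068787], P' = [462718624337309/352373173068787 -350139697196365/352373173068787 -624792989035636/352373173068787; -350139697196365/352373173068787 334475819870896/352373173068787 471802379549366/352373173068787; -624792989035636/352373173068787 471802379549366/352373173068787 911814336656892/352373173068787]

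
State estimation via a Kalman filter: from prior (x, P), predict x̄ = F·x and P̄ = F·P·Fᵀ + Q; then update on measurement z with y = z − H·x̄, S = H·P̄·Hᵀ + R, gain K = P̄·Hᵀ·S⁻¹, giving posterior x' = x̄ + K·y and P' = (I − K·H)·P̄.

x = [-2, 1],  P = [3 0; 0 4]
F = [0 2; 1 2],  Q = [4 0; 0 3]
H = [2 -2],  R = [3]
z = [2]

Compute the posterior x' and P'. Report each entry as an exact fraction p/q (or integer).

x̄ = F·x = [2, 0]
P̄ = F·P·Fᵀ + Q = [20 16; 16 22]
y = z − H·x̄ = [-2]
S = H·P̄·Hᵀ + R = [43]
K = P̄·Hᵀ·S⁻¹ = [8/43; -12/43]
x' = x̄ + K·y = [70/43, 24/43]
P' = (I − K·H)·P̄ = [796/43 784/43; 784/43 802/43]

x' = [70/43, 24/43]
P' = [796/43 784/43; 784/43 802/43]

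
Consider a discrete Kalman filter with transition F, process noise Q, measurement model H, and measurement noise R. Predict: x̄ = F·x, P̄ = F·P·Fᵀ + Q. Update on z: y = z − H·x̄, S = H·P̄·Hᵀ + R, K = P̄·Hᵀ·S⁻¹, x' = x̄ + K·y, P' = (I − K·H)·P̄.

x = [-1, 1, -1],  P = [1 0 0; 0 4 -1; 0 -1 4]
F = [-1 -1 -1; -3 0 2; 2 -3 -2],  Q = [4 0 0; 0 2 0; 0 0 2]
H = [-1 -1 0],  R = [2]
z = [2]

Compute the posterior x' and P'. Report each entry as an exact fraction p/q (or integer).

x̄ = F·x = [1, 1, -3]
P̄ = F·P·Fᵀ + Q = [11 -3 13; -3 27 -16; 13 -16 46]
y = z − H·x̄ = [4]
S = H·P̄·Hᵀ + R = [34]
K = P̄·Hᵀ·S⁻¹ = [-4/17; -12/17; 3/34]
x' = x̄ + K·y = [1/17, -31/17, -45/17]
P' = (I − K·H)·P̄ = [155/17 -147/17 233/17; -147/17 171/17 -236/17; 233/17 -236/17 1555/34]

x' = [1/17, -31/17, -45/17]
P' = [155/17 -147/17 233/17; -147/17 171/17 -236/17; 233/17 -236/17 1555/34]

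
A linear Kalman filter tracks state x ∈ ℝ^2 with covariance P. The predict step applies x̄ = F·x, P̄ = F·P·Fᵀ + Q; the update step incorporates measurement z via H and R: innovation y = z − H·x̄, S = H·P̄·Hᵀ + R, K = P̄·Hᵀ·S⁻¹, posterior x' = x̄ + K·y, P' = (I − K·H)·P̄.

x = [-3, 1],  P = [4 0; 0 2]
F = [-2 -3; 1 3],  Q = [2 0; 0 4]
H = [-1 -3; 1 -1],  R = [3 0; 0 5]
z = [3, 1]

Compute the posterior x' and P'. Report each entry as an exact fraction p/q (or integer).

x̄ = F·x = [3, 0]
P̄ = F·P·Fᵀ + Q = [36 -26; -26 26]
y = z − H·x̄ = [6, -2]
S = H·P̄·Hᵀ + R = [117 94; 94 119]
K = P̄·Hᵀ·S⁻¹ = [-830/5087 3306/5087; -1300/5087 -1196/5087]
x' = x̄ + K·y = [3669/5087, -5408/5087]
P' = (I − K·H)·P̄ = [13020/5087 -3510/5087; -3510/5087 2470/5087]

x' = [3669/5087, -5408/5087]
P' = [13020/5087 -3510/5087; -3510/5087 2470/5087]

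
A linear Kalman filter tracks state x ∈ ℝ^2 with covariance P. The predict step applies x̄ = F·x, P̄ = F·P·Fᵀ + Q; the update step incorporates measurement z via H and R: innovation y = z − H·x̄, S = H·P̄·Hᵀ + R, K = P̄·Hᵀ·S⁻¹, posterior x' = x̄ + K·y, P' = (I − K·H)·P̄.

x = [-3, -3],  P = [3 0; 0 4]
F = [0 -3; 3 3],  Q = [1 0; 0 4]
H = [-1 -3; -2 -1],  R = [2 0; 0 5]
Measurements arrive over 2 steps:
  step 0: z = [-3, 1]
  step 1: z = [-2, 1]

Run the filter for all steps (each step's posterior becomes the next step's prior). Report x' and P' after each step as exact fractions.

step 0: x̄ = F·x = [9, -18]
step 0: P̄ = F·P·Fᵀ + Q = [37 -36; -36 67]
step 0: y = z − H·x̄ = [-48, 1]
step 0: S = H·P̄·Hᵀ + R = [426 23; 23 76]
step 0: K = P̄·Hᵀ·S⁻¹ = [6270/31847 -17821/31847; -12655/31847 5925/31847]
step 0: x' = x̄ + K·y = [-32158/31847, 40119/31847]
step 0: P' = (I − K·H)·P̄ = [55971/31847 -22837/31847; -22837/31847 16049/31847]
step 1: x̄ = F·x = [-120357/31847, 23883/31847]
step 1: P̄ = F·P·Fᵀ + Q = [176288/31847 61092/31847; 61092/31847 364502/31847]
step 1: y = z − H·x̄ = [-112402/31847, -184984/31847]
step 1: S = H·P̄·Hᵀ + R = [3887052/31847 1873726/31847; 1873726/31847 1473257/31847]
step 1: K = P̄·Hᵀ·S⁻¹ = [1926165/17393926 -3666847/8696963; -12388975/34787852 2132277/17393926]
step 1: x' = x̄ + K·y = [-1360724/790633, 2047445/1581266]
step 1: P' = (I − K·H)·P̄ = [11385774/8696963 -4437313/8696963; -4437313/8696963 7087867/17393926]

step 0: x' = [-32158/31847, 40119/31847], P' = [55971/31847 -22837/31847; -22837/31847 16049/31847]
step 1: x' = [-1360724/790633, 2047445/1581266], P' = [11385774/8696963 -4437313/8696963; -4437313/8696963 7087867/17393926]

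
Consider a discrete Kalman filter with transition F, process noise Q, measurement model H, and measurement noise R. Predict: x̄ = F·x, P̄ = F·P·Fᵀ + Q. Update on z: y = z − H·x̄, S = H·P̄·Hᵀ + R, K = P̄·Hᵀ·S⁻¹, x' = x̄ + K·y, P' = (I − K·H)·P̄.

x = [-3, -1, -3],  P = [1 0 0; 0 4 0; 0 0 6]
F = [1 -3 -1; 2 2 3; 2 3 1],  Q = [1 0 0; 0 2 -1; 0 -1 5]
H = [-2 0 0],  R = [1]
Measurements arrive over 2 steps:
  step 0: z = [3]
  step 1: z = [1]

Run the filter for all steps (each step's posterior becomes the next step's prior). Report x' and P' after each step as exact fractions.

step 0: x' = [-87/59, -763/59, -468/59], P' = [44/177 -40/177 -40/177; -40/177 7052/177 1565/177; -40/177 1565/177 2627/177]
step 1: x' = [-48014/101427, -1236512/101427, -448805/101427], P' = [25342/101427 -22400/101427 -25079/101427; -22400/101427 2100537/33809 127837/101427; -25079/101427 127837/101427 855610/101427]

step 0: x̄ = F·x = [3, -17, -12]
step 0: P̄ = F·P·Fᵀ + Q = [44 -40 -40; -40 76 45; -40 45 51]
step 0: y = z − H·x̄ = [9]
step 0: S = H·P̄·Hᵀ + R = [177]
step 0: K = P̄·Hᵀ·S⁻¹ = [-88/177; 80/177; 80/177]
step 0: x' = x̄ + K·y = [-87/59, -763/59, -468/59]
step 0: P' = (I − K·H)·P̄ = [44/177 -40/177 -40/177; -40/177 7052/177 1565/177; -40/177 1565/177 2627/177]
step 1: x̄ = F·x = [2670/59, -3104/59, -2931/59]
step 1: P̄ = F·P·Fᵀ + Q = [25342/59 -22400/59 -25079/59; -22400/59 70361/177 22229/59; -25079/59 22229/59 25302/59]
step 1: y = z − H·x̄ = [5399/59]
step 1: S = H·P̄·Hᵀ + R = [101427/59]
step 1: K = P̄·Hᵀ·S⁻¹ = [-50684/101427; 44800/101427; 50158/101427]
step 1: x' = x̄ + K·y = [-48014/101427, -1236512/101427, -448805/101427]
step 1: P' = (I − K·H)·P̄ = [25342/101427 -22400/101427 -25079/101427; -22400/101427 2100537/33809 127837/101427; -25079/101427 127837/101427 855610/101427]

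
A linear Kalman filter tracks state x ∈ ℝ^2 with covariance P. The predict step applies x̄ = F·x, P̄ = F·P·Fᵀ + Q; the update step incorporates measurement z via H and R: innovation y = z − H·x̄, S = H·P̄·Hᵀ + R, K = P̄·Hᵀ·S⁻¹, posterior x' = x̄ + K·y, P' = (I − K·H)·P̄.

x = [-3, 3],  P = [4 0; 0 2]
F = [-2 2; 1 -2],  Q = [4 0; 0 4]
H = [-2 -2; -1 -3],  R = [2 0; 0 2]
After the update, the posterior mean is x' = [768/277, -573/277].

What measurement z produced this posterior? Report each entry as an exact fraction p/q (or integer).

z = [-1, 3]

x̄ = F·x = [12, -9]
P̄ = F·P·Fᵀ + Q = [28 -16; -16 16]
S = H·P̄·Hᵀ + R = [50 24; 24 78]
K = P̄·Hᵀ·S⁻¹ = [-196/277 394/831; 64/277 -400/831]
x' − x̄ = [-2556/277, 1920/277] = K·y
y = (KᵀK)⁻¹·Kᵀ·(x' − x̄) = [5, -12]
z = y + H·x̄ = [5, -12] + [-6, 15] = [-1, 3]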